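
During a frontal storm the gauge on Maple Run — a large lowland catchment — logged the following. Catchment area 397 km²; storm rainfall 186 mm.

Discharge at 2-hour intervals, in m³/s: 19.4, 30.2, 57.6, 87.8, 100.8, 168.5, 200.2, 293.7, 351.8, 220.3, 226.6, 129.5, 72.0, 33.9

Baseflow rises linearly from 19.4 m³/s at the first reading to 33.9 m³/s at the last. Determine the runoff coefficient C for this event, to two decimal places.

C ≈ 0.16

ΣQ_DR = 1619 m³/s; V = ΣQ_DR·Δt = 1.166 × 10^7 m³.
Runoff depth d = V / A = 29.37 mm.
C = d / P = 29.37 / 186 = 0.16.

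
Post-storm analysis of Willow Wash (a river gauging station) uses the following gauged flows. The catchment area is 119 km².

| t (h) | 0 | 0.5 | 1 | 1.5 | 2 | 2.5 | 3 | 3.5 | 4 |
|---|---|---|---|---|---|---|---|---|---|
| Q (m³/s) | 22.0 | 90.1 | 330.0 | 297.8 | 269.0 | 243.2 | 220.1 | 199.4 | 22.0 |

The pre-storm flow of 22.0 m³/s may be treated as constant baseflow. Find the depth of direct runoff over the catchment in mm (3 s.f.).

Direct runoff: 0.0, 68.1, 308.0, 275.8, 247.0, 221.2, 198.1, 177.4, 0.0 m³/s; ΣQ_DR = 1496 m³/s.
V = ΣQ_DR · Δt = 1496 × 1800 s = 2.692 × 10^6 m³.
Over A = 119 km², depth = V / A = 22.6 mm.

d ≈ 22.6 mm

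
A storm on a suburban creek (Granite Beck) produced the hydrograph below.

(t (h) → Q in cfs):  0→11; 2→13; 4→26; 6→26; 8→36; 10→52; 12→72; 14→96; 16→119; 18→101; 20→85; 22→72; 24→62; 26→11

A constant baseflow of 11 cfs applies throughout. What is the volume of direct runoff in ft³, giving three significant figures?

Direct-runoff ordinates (Q − Q_b): 0.0, 2.0, 15.0, 15.0, 25.0, 41.0, 61.0, 85.0, 108.0, 90.0, 74.0, 61.0, 51.0, 0.0 cfs.
ΣQ_DR = 628.0 cfs.
With Δt = 2 h = 7200 s, V = ΣQ_DR · Δt = 628.0 × 7200 = 4.52 × 10^6 ft³.

V ≈ 4.52 × 10^6 ft³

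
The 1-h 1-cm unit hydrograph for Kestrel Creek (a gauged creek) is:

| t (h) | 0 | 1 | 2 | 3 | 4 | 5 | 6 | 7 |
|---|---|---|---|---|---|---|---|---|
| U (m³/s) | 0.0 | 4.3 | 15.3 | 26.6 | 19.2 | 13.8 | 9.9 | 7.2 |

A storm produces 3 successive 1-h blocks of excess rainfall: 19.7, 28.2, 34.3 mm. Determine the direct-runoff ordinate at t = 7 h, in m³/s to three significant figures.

Q ≈ 89.4 m³/s

By discrete convolution, Q_j = Σ (P_i / 10 mm) · U_{j−i}.
At t = 7 h (j=7): Q = (19.7/10)·7.2 + (28.2/10)·9.9 + (34.3/10)·13.8 = 89.4 m³/s.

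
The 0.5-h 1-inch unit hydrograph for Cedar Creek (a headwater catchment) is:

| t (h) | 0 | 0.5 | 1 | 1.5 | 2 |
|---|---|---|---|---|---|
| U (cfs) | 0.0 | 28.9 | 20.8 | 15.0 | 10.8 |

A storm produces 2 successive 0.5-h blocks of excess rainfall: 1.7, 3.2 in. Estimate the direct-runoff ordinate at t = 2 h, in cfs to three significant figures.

By discrete convolution, Q_j = Σ (P_i / 1 in) · U_{j−i}.
At t = 2 h (j=4): Q = (1.7/1)·10.8 + (3.2/1)·15.0 = 66.4 cfs.

Q ≈ 66.4 cfs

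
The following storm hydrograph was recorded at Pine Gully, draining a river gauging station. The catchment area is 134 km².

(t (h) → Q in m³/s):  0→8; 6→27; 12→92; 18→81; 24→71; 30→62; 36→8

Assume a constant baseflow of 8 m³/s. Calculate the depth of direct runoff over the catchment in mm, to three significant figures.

Direct runoff: 0.0, 19.0, 84.0, 73.0, 63.0, 54.0, 0.0 m³/s; ΣQ_DR = 293.0 m³/s.
V = ΣQ_DR · Δt = 293.0 × 21600 s = 6.329 × 10^6 m³.
Over A = 134 km², depth = V / A = 47.2 mm.

d ≈ 47.2 mm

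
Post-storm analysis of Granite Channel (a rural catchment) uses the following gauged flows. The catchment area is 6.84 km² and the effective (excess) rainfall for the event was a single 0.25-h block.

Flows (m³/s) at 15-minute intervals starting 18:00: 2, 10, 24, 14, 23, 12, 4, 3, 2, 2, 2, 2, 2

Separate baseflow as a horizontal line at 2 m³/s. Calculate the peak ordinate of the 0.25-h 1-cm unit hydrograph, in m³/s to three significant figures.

U_p ≈ 22.0 m³/s

Direct runoff: 0.0, 8.0, 22.0, 12.0, 21.0, 10.0, 2.0, 1.0, 0.0, 0.0, 0.0, 0.0, 0.0 m³/s; ΣQ_DR = 76.00 m³/s, peak = 22.0 m³/s.
Runoff depth d = ΣQ_DR·Δt / A = 76.00 × 900 / (6.84 km²) = 10.00 mm.
The 1-cm UH is the DRH scaled by (10 mm)/d, so U_p = 22.0 × 10/10.00 = 22.0 m³/s.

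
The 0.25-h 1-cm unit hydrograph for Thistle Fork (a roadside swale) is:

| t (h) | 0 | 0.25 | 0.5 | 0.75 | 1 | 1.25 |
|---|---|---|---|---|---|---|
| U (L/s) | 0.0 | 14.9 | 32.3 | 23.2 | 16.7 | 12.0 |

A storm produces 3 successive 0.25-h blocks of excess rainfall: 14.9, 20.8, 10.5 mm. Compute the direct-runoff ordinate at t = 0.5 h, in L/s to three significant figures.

By discrete convolution, Q_j = Σ (P_i / 10 mm) · U_{j−i}.
At t = 0.5 h (j=2): Q = (14.9/10)·32.3 + (20.8/10)·14.9 + (10.5/10)·0.0 = 79.1 L/s.

Q ≈ 79.1 L/s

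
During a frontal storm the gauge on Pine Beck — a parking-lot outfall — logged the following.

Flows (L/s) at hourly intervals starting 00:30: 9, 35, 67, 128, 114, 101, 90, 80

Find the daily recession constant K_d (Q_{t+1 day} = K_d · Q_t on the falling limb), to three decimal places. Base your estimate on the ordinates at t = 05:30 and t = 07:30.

K_d ≈ 0.061

Between t = 05:30 and t = 07:30 the flow falls from 101 to 80 L/s over 2×1 h = 2 h.
Per-interval ratio K = (80/101)^(1/2) = 0.8900; K_d = K^(24/1) = 0.061.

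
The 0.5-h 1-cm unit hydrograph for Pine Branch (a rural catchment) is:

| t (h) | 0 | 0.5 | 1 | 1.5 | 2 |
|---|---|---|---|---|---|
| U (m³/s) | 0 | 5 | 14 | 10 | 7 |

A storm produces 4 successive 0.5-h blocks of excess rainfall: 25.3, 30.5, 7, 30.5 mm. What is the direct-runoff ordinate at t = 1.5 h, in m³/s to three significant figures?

By discrete convolution, Q_j = Σ (P_i / 10 mm) · U_{j−i}.
At t = 1.5 h (j=3): Q = (25.3/10)·10 + (30.5/10)·14 + (7/10)·5 + (30.5/10)·0 = 71.5 m³/s.

Q ≈ 71.5 m³/s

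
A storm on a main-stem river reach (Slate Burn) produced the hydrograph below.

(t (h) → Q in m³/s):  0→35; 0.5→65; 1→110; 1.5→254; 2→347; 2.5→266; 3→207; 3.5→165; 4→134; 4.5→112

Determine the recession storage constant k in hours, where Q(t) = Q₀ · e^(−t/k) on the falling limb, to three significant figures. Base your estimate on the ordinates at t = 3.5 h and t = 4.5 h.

On the falling limb, Q drops from 165 to 112 m³/s between t = 3.5 h and t = 4.5 h (Δt = 1 h).
k = −Δt / ln(Q₂/Q₁) = −1 / ln(112/165) = 2.58 h.

k ≈ 2.58 h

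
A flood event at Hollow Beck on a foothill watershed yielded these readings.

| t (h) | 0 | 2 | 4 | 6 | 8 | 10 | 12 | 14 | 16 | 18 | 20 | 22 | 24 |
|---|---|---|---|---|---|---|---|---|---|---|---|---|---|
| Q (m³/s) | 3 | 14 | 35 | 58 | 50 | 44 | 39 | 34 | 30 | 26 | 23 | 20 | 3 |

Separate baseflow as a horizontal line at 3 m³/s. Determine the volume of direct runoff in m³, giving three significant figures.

Direct-runoff ordinates (Q − Q_b): 0.0, 11.0, 32.0, 55.0, 47.0, 41.0, 36.0, 31.0, 27.0, 23.0, 20.0, 17.0, 0.0 m³/s.
ΣQ_DR = 340.0 m³/s.
With Δt = 2 h = 7200 s, V = ΣQ_DR · Δt = 340.0 × 7200 = 2.45 × 10^6 m³.

V ≈ 2.45 × 10^6 m³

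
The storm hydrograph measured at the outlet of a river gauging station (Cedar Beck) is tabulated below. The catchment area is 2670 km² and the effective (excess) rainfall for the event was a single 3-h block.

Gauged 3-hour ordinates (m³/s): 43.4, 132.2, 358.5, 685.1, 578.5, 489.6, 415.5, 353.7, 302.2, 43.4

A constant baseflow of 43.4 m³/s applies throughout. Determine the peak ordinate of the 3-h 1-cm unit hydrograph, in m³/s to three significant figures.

U_p ≈ 534 m³/s

Direct runoff: 0.0, 88.8, 315.1, 641.7, 535.1, 446.2, 372.1, 310.3, 258.8, 0.0 m³/s; ΣQ_DR = 2968 m³/s, peak = 641.7 m³/s.
Runoff depth d = ΣQ_DR·Δt / A = 2968 × 10800 / (2670 km²) = 12.01 mm.
The 1-cm UH is the DRH scaled by (10 mm)/d, so U_p = 641.7 × 10/12.01 = 534 m³/s.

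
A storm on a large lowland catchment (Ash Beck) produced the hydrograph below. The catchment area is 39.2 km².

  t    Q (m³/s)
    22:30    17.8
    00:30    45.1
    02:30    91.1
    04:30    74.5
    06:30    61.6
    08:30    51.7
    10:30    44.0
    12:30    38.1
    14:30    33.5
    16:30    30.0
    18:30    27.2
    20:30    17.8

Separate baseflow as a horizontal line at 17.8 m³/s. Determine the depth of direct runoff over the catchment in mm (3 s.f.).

d ≈ 58.6 mm

Direct runoff: 0.0, 27.3, 73.3, 56.7, 43.8, 33.9, 26.2, 20.3, 15.7, 12.2, 9.4, 0.0 m³/s; ΣQ_DR = 318.8 m³/s.
V = ΣQ_DR · Δt = 318.8 × 7200 s = 2.295 × 10^6 m³.
Over A = 39.2 km², depth = V / A = 58.6 mm.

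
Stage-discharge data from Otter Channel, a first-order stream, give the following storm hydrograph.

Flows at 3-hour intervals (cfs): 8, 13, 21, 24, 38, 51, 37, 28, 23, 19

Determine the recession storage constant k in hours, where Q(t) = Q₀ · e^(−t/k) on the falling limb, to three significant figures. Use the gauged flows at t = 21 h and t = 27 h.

k ≈ 15.5 h

On the falling limb, Q drops from 28 to 19 cfs between t = 21 h and t = 27 h (Δt = 6 h).
k = −Δt / ln(Q₂/Q₁) = −6 / ln(19/28) = 15.5 h.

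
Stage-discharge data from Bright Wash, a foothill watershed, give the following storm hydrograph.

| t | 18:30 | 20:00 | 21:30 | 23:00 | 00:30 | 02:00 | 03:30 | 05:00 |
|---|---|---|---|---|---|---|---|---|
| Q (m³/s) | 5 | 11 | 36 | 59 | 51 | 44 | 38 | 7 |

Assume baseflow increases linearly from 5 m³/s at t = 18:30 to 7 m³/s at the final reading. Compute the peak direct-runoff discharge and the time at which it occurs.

Q_p = 53.14 m³/s at t = 23:00

Subtracting baseflow gives direct-runoff ordinates: 0.00, 5.71, 30.43, 53.14, 44.86, 37.57, 31.29, 0.00 m³/s.
The maximum is 53.14 m³/s, occurring at the reading for t = 23:00.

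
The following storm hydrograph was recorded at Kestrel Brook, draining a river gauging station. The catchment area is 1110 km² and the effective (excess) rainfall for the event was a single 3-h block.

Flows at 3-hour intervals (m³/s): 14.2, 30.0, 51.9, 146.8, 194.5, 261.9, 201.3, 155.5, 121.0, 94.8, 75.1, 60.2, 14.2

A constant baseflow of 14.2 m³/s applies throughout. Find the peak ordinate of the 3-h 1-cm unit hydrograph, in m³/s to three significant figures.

Direct runoff: 0.0, 15.8, 37.7, 132.6, 180.3, 247.7, 187.1, 141.3, 106.8, 80.6, 60.9, 46.0, 0.0 m³/s; ΣQ_DR = 1237 m³/s, peak = 247.7 m³/s.
Runoff depth d = ΣQ_DR·Δt / A = 1237 × 10800 / (1110 km²) = 12.03 mm.
The 1-cm UH is the DRH scaled by (10 mm)/d, so U_p = 247.7 × 10/12.03 = 206 m³/s.

U_p ≈ 206 m³/s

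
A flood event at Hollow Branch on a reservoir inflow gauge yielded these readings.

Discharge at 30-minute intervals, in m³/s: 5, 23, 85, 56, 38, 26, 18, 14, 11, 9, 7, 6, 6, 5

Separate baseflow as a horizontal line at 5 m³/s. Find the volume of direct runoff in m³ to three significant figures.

V ≈ 4.30 × 10^5 m³

Direct-runoff ordinates (Q − Q_b): 0.0, 18.0, 80.0, 51.0, 33.0, 21.0, 13.0, 9.0, 6.0, 4.0, 2.0, 1.0, 1.0, 0.0 m³/s.
ΣQ_DR = 239.0 m³/s.
With Δt = 0.5 h = 1800 s, V = ΣQ_DR · Δt = 239.0 × 1800 = 4.30 × 10^5 m³.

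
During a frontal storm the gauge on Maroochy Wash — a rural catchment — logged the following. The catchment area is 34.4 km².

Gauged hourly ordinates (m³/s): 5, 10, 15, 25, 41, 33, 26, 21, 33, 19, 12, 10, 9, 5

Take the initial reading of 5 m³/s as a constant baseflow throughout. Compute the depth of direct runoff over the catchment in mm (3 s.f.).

d ≈ 20.3 mm

Direct runoff: 0.0, 5.0, 10.0, 20.0, 36.0, 28.0, 21.0, 16.0, 28.0, 14.0, 7.0, 5.0, 4.0, 0.0 m³/s; ΣQ_DR = 194.0 m³/s.
V = ΣQ_DR · Δt = 194.0 × 3600 s = 6.984 × 10^5 m³.
Over A = 34.4 km², depth = V / A = 20.3 mm.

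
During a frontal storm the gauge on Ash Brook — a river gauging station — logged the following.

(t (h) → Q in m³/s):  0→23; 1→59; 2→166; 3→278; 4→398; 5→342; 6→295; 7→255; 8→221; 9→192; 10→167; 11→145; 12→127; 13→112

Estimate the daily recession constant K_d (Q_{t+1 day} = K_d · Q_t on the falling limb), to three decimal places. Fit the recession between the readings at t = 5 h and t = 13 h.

K_d ≈ 0.035

Between t = 5 h and t = 13 h the flow falls from 342 to 112 m³/s over 8×1 h = 8 h.
Per-interval ratio K = (112/342)^(1/8) = 0.8698; K_d = K^(24/1) = 0.035.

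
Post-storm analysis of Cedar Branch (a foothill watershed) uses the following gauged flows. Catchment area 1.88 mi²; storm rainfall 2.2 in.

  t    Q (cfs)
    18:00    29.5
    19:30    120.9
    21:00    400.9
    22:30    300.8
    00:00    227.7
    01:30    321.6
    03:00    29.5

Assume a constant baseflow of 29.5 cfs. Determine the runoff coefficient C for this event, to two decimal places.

C ≈ 0.69

ΣQ_DR = 1224 cfs; V = ΣQ_DR·Δt = 6.612 × 10^6 ft³.
Runoff depth d = V / A = 1.514 in.
C = d / P = 1.514 / 2.2 = 0.69.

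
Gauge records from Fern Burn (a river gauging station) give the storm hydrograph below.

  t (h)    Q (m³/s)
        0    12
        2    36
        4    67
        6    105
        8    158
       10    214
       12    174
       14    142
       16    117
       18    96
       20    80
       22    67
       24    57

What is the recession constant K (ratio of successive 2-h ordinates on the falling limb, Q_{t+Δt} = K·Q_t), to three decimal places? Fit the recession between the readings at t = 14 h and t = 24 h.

Using the recession-limb readings at t = 14 h and t = 24 h: Q falls from 142 to 57 m³/s over 5 intervals.
K = (Q₂/Q₁)^(1/5) = (57/142)^(1/5) = 0.833.

K ≈ 0.833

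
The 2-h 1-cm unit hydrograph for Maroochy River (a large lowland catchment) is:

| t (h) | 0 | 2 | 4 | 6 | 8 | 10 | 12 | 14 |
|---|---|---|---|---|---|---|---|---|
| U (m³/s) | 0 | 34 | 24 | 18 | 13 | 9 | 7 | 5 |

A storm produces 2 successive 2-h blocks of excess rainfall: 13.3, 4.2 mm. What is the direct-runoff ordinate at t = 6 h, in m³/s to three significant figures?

Q ≈ 34.0 m³/s

By discrete convolution, Q_j = Σ (P_i / 10 mm) · U_{j−i}.
At t = 6 h (j=3): Q = (13.3/10)·18 + (4.2/10)·24 = 34.0 m³/s.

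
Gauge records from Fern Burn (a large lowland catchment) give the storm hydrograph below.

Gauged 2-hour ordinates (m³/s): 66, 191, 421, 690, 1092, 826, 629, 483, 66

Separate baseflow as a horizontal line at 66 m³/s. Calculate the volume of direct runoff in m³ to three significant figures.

V ≈ 2.79 × 10^7 m³

Direct-runoff ordinates (Q − Q_b): 0.0, 125.0, 355.0, 624.0, 1026.0, 760.0, 563.0, 417.0, 0.0 m³/s.
ΣQ_DR = 3870 m³/s.
With Δt = 2 h = 7200 s, V = ΣQ_DR · Δt = 3870 × 7200 = 2.79 × 10^7 m³.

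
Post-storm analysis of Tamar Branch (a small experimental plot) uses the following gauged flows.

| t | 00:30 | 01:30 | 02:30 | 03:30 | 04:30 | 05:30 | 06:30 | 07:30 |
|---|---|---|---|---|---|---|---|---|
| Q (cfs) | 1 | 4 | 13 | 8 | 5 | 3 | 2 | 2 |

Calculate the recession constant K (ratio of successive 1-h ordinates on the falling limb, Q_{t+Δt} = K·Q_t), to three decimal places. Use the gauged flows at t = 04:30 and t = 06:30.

Using the recession-limb readings at t = 04:30 and t = 06:30: Q falls from 5 to 2 cfs over 2 intervals.
K = (Q₂/Q₁)^(1/2) = (2/5)^(1/2) = 0.632.

K ≈ 0.632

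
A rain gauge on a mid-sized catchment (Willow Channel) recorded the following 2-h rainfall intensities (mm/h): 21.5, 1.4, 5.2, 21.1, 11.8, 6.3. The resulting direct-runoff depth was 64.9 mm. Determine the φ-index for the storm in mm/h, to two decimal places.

φ ≈ 7.32 mm/h

Only the 3 blocks with intensity above φ contribute runoff: 21.5, 21.1, 11.8 mm/h.
Σ(I−φ)·Δt = d  ⇒  (21.5+21.1+11.8 − 3φ)·2 = 64.9
φ = (54.40 − 64.9/2) / 3 = 7.32 mm/h.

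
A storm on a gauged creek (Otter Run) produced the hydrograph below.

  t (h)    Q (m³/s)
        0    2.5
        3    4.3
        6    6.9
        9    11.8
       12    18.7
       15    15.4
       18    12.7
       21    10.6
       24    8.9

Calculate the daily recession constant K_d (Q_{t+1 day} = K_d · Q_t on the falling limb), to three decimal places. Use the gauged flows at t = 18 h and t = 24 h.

Between t = 18 h and t = 24 h the flow falls from 12.7 to 8.9 m³/s over 2×3 h = 6 h.
Per-interval ratio K = (8.9/12.7)^(1/2) = 0.8371; K_d = K^(24/3) = 0.241.

K_d ≈ 0.241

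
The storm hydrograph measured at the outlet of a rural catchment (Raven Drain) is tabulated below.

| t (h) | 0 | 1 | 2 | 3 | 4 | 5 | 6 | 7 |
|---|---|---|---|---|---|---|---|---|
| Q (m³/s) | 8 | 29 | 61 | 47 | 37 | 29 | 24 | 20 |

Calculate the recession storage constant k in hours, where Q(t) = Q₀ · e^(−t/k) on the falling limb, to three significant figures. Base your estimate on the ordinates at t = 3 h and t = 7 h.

k ≈ 4.68 h

On the falling limb, Q drops from 47 to 20 m³/s between t = 3 h and t = 7 h (Δt = 4 h).
k = −Δt / ln(Q₂/Q₁) = −4 / ln(20/47) = 4.68 h.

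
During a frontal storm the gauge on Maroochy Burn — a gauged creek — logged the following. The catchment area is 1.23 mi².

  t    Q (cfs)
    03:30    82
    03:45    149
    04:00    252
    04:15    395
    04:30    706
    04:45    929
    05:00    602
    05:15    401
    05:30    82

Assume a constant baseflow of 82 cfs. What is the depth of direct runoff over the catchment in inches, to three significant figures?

d ≈ 0.901 in

Direct runoff: 0.0, 67.0, 170.0, 313.0, 624.0, 847.0, 520.0, 319.0, 0.0 cfs; ΣQ_DR = 2860 cfs.
V = ΣQ_DR · Δt = 2860 × 900 s = 2.574 × 10^6 ft³.
Over A = 1.23 mi², depth = V / A = 0.901 in.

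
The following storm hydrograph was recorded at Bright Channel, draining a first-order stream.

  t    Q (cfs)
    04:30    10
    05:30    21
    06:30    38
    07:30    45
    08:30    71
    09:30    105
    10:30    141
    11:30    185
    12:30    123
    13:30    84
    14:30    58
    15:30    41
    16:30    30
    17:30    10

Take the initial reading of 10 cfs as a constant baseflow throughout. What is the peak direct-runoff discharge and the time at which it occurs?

Subtracting baseflow gives direct-runoff ordinates: 0.0, 11.0, 28.0, 35.0, 61.0, 95.0, 131.0, 175.0, 113.0, 74.0, 48.0, 31.0, 20.0, 0.0 cfs.
The maximum is 175.0 cfs, occurring at the reading for t = 11:30.

Q_p = 175.0 cfs at t = 11:30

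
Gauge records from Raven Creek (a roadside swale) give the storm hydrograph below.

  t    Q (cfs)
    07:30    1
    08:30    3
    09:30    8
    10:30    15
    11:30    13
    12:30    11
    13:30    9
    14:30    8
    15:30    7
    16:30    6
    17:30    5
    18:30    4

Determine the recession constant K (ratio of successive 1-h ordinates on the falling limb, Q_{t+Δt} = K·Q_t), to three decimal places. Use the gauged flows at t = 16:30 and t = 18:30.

Using the recession-limb readings at t = 16:30 and t = 18:30: Q falls from 6 to 4 cfs over 2 intervals.
K = (Q₂/Q₁)^(1/2) = (4/6)^(1/2) = 0.816.

K ≈ 0.816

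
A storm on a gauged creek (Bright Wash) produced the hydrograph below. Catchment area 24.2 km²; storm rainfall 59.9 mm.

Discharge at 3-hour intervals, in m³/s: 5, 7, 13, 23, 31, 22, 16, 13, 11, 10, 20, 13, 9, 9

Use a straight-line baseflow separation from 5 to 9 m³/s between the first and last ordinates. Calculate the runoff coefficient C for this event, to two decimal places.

C ≈ 0.77

ΣQ_DR = 104.0 m³/s; V = ΣQ_DR·Δt = 1.123 × 10^6 m³.
Runoff depth d = V / A = 46.41 mm.
C = d / P = 46.41 / 59.9 = 0.77.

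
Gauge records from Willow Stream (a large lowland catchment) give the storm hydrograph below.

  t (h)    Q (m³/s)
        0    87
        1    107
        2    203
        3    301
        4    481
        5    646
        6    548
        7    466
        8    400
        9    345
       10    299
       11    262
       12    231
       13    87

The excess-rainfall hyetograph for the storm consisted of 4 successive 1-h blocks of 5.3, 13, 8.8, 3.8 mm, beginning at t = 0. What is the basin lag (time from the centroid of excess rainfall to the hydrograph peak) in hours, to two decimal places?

Centroid of excess rainfall: t_c = Σ P_i·t̄_i / ΣP_i = 1.8592 h (block centres at 0.5, 1.5, 2.5, 3.5 h).
Hydrograph peak occurs at t = 5 h, so basin lag t_L = 5 − 1.8592 = 3.14 h.

t_L ≈ 3.14 h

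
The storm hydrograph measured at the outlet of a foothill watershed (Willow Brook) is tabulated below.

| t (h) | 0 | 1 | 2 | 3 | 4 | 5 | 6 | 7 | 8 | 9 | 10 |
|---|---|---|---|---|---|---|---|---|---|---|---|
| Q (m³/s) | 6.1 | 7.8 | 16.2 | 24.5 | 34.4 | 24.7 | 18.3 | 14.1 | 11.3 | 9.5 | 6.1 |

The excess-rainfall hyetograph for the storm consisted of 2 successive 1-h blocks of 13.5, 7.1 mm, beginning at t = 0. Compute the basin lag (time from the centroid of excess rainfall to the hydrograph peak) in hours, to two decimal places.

Centroid of excess rainfall: t_c = Σ P_i·t̄_i / ΣP_i = 0.8447 h (block centres at 0.5, 1.5 h).
Hydrograph peak occurs at t = 4 h, so basin lag t_L = 4 − 0.8447 = 3.16 h.

t_L ≈ 3.16 h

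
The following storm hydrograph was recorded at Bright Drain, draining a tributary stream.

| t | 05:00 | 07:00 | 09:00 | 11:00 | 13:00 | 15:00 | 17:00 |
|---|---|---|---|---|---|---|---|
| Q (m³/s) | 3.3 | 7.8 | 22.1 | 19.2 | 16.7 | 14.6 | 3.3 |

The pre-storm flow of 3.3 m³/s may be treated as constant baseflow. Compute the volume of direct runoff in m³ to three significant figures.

Direct-runoff ordinates (Q − Q_b): 0.0, 4.5, 18.8, 15.9, 13.4, 11.3, 0.0 m³/s.
ΣQ_DR = 63.90 m³/s.
With Δt = 2 h = 7200 s, V = ΣQ_DR · Δt = 63.90 × 7200 = 4.60 × 10^5 m³.

V ≈ 4.60 × 10^5 m³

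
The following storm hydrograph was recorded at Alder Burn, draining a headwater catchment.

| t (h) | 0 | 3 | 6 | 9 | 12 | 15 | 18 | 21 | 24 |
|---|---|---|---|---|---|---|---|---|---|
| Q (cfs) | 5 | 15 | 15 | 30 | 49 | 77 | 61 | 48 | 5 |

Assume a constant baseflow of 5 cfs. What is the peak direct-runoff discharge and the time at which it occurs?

Subtracting baseflow gives direct-runoff ordinates: 0.0, 10.0, 10.0, 25.0, 44.0, 72.0, 56.0, 43.0, 0.0 cfs.
The maximum is 72.0 cfs, occurring at the reading for t = 15 h.

Q_p = 72.0 cfs at t = 15 h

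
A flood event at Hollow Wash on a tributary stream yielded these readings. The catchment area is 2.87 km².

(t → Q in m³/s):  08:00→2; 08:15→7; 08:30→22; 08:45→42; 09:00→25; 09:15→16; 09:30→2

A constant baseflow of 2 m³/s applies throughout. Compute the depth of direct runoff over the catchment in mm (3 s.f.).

d ≈ 32.0 mm

Direct runoff: 0.0, 5.0, 20.0, 40.0, 23.0, 14.0, 0.0 m³/s; ΣQ_DR = 102.0 m³/s.
V = ΣQ_DR · Δt = 102.0 × 900 s = 91800 m³.
Over A = 2.87 km², depth = V / A = 32.0 mm.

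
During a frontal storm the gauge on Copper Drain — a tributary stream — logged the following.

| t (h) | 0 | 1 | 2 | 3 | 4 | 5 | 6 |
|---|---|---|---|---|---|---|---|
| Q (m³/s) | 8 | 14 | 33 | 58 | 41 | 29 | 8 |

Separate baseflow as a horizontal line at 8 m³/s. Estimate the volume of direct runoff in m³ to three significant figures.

Direct-runoff ordinates (Q − Q_b): 0.0, 6.0, 25.0, 50.0, 33.0, 21.0, 0.0 m³/s.
ΣQ_DR = 135.0 m³/s.
With Δt = 1 h = 3600 s, V = ΣQ_DR · Δt = 135.0 × 3600 = 4.86 × 10^5 m³.

V ≈ 4.86 × 10^5 m³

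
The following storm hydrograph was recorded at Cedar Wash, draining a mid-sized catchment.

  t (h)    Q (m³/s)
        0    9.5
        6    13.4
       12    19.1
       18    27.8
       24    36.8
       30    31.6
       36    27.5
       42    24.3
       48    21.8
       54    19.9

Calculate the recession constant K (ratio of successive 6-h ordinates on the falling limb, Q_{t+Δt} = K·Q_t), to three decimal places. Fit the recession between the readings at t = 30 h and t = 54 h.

Using the recession-limb readings at t = 30 h and t = 54 h: Q falls from 31.6 to 19.9 m³/s over 4 intervals.
K = (Q₂/Q₁)^(1/4) = (19.9/31.6)^(1/4) = 0.891.

K ≈ 0.891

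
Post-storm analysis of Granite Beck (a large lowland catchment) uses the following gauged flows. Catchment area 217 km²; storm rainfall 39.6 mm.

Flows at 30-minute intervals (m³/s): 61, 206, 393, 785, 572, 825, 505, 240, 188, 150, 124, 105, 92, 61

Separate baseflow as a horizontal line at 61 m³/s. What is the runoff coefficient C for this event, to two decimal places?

ΣQ_DR = 3453 m³/s; V = ΣQ_DR·Δt = 6.215 × 10^6 m³.
Runoff depth d = V / A = 28.64 mm.
C = d / P = 28.64 / 39.6 = 0.72.

C ≈ 0.72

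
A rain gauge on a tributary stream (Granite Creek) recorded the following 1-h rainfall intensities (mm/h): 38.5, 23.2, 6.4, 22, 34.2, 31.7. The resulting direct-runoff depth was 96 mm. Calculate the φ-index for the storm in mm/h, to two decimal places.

φ ≈ 10.72 mm/h

Only the 5 blocks with intensity above φ contribute runoff: 38.5, 23.2, 22, 34.2, 31.7 mm/h.
Σ(I−φ)·Δt = d  ⇒  (38.5+23.2+22+34.2+31.7 − 5φ)·1 = 96
φ = (149.6 − 96/1) / 5 = 10.72 mm/h.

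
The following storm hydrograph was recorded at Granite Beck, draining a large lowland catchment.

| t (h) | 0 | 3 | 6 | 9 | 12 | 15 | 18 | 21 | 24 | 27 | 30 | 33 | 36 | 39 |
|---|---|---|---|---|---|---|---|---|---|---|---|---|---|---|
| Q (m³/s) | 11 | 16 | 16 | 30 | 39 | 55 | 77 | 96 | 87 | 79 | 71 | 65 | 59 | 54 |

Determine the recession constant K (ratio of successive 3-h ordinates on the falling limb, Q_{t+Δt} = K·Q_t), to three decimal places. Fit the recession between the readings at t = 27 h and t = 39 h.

Using the recession-limb readings at t = 27 h and t = 39 h: Q falls from 79 to 54 m³/s over 4 intervals.
K = (Q₂/Q₁)^(1/4) = (54/79)^(1/4) = 0.909.

K ≈ 0.909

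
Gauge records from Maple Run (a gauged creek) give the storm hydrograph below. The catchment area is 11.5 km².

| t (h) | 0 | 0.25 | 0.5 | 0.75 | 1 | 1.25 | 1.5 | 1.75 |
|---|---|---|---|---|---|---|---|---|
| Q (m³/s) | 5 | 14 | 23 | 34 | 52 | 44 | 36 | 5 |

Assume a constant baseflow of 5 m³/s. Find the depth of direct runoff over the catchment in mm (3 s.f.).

d ≈ 13.5 mm

Direct runoff: 0.0, 9.0, 18.0, 29.0, 47.0, 39.0, 31.0, 0.0 m³/s; ΣQ_DR = 173.0 m³/s.
V = ΣQ_DR · Δt = 173.0 × 900 s = 1.557 × 10^5 m³.
Over A = 11.5 km², depth = V / A = 13.5 mm.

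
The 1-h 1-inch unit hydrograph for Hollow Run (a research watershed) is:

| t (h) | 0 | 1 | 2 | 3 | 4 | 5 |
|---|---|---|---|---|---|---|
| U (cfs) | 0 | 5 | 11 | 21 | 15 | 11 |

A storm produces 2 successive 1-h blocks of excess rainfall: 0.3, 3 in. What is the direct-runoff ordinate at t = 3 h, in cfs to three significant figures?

Q ≈ 39.3 cfs

By discrete convolution, Q_j = Σ (P_i / 1 in) · U_{j−i}.
At t = 3 h (j=3): Q = (0.3/1)·21 + (3/1)·11 = 39.3 cfs.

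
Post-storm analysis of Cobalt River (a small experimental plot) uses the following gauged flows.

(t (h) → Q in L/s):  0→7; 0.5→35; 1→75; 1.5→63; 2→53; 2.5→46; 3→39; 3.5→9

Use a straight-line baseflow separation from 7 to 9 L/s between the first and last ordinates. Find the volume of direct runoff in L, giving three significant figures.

V ≈ 4.73 × 10^5 L

Direct-runoff ordinates (Q − Q_b): 0.00, 27.71, 67.43, 55.14, 44.86, 37.57, 30.29, 0.00 L/s.
ΣQ_DR = 263.0 L/s.
With Δt = 0.5 h = 1800 s, V = ΣQ_DR · Δt = 263.0 × 1800 = 4.73 × 10^5 L.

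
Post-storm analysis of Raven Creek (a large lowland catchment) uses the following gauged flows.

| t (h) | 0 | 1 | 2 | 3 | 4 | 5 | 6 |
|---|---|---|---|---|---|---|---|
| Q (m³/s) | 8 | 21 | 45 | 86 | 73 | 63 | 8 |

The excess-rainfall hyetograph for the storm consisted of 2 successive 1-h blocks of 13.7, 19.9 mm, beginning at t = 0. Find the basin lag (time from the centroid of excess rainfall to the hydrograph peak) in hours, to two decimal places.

t_L ≈ 1.91 h

Centroid of excess rainfall: t_c = Σ P_i·t̄_i / ΣP_i = 1.0923 h (block centres at 0.5, 1.5 h).
Hydrograph peak occurs at t = 3 h, so basin lag t_L = 3 − 1.0923 = 1.91 h.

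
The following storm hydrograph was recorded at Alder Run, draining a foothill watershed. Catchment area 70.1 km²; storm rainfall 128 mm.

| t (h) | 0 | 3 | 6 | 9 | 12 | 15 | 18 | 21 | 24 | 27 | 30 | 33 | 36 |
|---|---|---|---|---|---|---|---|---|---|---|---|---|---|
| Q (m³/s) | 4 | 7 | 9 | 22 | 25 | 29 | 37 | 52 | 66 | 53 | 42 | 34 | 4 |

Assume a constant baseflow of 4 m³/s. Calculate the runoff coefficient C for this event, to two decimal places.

C ≈ 0.40

ΣQ_DR = 332.0 m³/s; V = ΣQ_DR·Δt = 3.586 × 10^6 m³.
Runoff depth d = V / A = 51.15 mm.
C = d / P = 51.15 / 128 = 0.40.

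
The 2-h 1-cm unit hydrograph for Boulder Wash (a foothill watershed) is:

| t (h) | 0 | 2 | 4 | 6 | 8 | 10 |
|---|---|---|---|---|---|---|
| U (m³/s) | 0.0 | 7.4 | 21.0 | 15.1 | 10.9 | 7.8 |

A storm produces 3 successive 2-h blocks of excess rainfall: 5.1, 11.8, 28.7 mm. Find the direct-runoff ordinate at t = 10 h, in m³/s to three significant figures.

Q ≈ 60.2 m³/s

By discrete convolution, Q_j = Σ (P_i / 10 mm) · U_{j−i}.
At t = 10 h (j=5): Q = (5.1/10)·7.8 + (11.8/10)·10.9 + (28.7/10)·15.1 = 60.2 m³/s.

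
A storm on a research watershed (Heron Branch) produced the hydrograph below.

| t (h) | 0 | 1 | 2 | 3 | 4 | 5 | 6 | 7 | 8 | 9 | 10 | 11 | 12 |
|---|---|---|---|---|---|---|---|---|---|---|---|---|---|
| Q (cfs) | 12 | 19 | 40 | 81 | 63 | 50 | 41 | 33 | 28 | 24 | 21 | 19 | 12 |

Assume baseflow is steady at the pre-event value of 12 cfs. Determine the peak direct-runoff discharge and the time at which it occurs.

Subtracting baseflow gives direct-runoff ordinates: 0.0, 7.0, 28.0, 69.0, 51.0, 38.0, 29.0, 21.0, 16.0, 12.0, 9.0, 7.0, 0.0 cfs.
The maximum is 69.0 cfs, occurring at the reading for t = 3 h.

Q_p = 69.0 cfs at t = 3 h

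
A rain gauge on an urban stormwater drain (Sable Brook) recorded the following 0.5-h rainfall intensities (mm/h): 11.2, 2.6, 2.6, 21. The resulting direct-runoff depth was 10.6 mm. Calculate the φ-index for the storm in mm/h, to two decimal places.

Only the 2 blocks with intensity above φ contribute runoff: 11.2, 21 mm/h.
Σ(I−φ)·Δt = d  ⇒  (11.2+21 − 2φ)·0.5 = 10.6
φ = (32.20 − 10.6/0.5) / 2 = 5.50 mm/h.

φ ≈ 5.50 mm/h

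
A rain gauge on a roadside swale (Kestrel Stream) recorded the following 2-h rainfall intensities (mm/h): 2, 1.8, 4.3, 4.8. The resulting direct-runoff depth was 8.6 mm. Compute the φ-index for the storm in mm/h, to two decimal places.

Only the 2 blocks with intensity above φ contribute runoff: 4.3, 4.8 mm/h.
Σ(I−φ)·Δt = d  ⇒  (4.3+4.8 − 2φ)·2 = 8.6
φ = (9.100 − 8.6/2) / 2 = 2.40 mm/h.

φ ≈ 2.40 mm/h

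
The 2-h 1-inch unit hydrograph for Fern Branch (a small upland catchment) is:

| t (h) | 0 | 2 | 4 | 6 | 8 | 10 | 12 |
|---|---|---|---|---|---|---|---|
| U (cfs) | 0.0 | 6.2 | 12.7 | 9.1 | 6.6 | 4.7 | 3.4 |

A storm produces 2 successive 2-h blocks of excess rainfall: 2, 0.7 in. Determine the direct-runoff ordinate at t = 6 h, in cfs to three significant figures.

Q ≈ 27.1 cfs

By discrete convolution, Q_j = Σ (P_i / 1 in) · U_{j−i}.
At t = 6 h (j=3): Q = (2/1)·9.1 + (0.7/1)·12.7 = 27.1 cfs.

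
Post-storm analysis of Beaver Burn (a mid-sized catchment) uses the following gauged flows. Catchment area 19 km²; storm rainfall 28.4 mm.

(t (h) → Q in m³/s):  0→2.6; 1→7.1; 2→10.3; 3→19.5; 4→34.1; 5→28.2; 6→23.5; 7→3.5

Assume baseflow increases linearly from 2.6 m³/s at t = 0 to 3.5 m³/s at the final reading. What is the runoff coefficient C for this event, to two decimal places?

C ≈ 0.70

ΣQ_DR = 104.4 m³/s; V = ΣQ_DR·Δt = 3.758 × 10^5 m³.
Runoff depth d = V / A = 19.78 mm.
C = d / P = 19.78 / 28.4 = 0.70.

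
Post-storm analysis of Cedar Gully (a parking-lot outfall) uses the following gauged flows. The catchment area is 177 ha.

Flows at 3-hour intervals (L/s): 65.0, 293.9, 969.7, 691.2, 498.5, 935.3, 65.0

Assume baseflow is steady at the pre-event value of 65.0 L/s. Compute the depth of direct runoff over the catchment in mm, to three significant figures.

d ≈ 18.7 mm

Direct runoff: 0.0, 228.9, 904.7, 626.2, 433.5, 870.3, 0.0 L/s; ΣQ_DR = 3064 L/s.
V = ΣQ_DR · Δt = 3064 × 10800 s = 3.309 × 10^7 L.
Over A = 177 ha, depth = V / A = 18.7 mm.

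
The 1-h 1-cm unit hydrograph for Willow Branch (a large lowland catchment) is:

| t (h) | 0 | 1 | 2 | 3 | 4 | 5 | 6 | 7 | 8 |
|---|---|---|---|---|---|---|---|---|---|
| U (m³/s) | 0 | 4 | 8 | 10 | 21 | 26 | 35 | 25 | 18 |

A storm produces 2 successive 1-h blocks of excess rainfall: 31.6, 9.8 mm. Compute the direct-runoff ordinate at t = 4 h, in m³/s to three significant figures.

Q ≈ 76.2 m³/s

By discrete convolution, Q_j = Σ (P_i / 10 mm) · U_{j−i}.
At t = 4 h (j=4): Q = (31.6/10)·21 + (9.8/10)·10 = 76.2 m³/s.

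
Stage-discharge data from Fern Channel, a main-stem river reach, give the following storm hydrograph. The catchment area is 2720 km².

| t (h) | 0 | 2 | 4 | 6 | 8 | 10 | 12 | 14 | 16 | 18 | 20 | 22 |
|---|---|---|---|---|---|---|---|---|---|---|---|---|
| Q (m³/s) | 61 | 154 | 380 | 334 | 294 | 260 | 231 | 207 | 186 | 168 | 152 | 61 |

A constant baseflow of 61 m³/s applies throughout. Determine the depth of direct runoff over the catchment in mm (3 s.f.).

Direct runoff: 0.0, 93.0, 319.0, 273.0, 233.0, 199.0, 170.0, 146.0, 125.0, 107.0, 91.0, 0.0 m³/s; ΣQ_DR = 1756 m³/s.
V = ΣQ_DR · Δt = 1756 × 7200 s = 1.264 × 10^7 m³.
Over A = 2720 km², depth = V / A = 4.65 mm.

d ≈ 4.65 mm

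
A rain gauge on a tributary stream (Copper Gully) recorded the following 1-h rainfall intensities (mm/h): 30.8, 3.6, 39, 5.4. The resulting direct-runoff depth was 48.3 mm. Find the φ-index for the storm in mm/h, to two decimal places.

Only the 2 blocks with intensity above φ contribute runoff: 30.8, 39 mm/h.
Σ(I−φ)·Δt = d  ⇒  (30.8+39 − 2φ)·1 = 48.3
φ = (69.80 − 48.3/1) / 2 = 10.75 mm/h.

φ ≈ 10.75 mm/h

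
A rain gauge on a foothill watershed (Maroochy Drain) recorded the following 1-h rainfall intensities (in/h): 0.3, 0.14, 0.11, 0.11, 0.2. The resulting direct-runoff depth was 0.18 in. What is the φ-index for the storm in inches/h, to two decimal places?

Only the 2 blocks with intensity above φ contribute runoff: 0.3, 0.2 in/h.
Σ(I−φ)·Δt = d  ⇒  (0.3+0.2 − 2φ)·1 = 0.18
φ = (0.5000 − 0.18/1) / 2 = 0.16 in/h.

φ ≈ 0.16 in/h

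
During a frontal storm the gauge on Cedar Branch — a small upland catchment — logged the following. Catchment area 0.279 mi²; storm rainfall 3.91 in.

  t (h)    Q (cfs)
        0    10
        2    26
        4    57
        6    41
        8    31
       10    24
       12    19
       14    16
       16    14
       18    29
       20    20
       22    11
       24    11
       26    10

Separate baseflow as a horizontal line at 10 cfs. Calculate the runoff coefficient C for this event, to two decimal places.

C ≈ 0.51

ΣQ_DR = 179.0 cfs; V = ΣQ_DR·Δt = 1.289 × 10^6 ft³.
Runoff depth d = V / A = 1.988 in.
C = d / P = 1.988 / 3.91 = 0.51.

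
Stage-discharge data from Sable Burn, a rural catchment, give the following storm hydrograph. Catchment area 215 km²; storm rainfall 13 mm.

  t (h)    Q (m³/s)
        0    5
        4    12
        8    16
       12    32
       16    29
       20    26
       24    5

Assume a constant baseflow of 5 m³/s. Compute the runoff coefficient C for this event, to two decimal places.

C ≈ 0.46

ΣQ_DR = 90.00 m³/s; V = ΣQ_DR·Δt = 1.296 × 10^6 m³.
Runoff depth d = V / A = 6.028 mm.
C = d / P = 6.028 / 13 = 0.46.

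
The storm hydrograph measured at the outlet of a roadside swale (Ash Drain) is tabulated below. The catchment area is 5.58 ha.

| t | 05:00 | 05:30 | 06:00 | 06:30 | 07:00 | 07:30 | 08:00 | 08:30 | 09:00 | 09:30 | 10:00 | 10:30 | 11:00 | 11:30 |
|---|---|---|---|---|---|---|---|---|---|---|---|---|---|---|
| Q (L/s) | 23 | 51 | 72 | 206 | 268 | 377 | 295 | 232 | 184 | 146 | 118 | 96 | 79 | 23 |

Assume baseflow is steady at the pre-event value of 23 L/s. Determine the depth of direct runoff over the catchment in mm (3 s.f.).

Direct runoff: 0.0, 28.0, 49.0, 183.0, 245.0, 354.0, 272.0, 209.0, 161.0, 123.0, 95.0, 73.0, 56.0, 0.0 L/s; ΣQ_DR = 1848 L/s.
V = ΣQ_DR · Δt = 1848 × 1800 s = 3.326 × 10^6 L.
Over A = 5.58 ha, depth = V / A = 59.6 mm.

d ≈ 59.6 mm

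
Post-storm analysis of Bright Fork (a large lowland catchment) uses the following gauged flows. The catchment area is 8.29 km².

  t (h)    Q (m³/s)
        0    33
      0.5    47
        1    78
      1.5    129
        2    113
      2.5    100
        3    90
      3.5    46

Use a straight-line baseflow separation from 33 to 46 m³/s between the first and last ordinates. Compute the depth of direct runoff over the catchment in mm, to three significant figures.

Direct runoff: 0.00, 12.14, 41.29, 90.43, 72.57, 57.71, 45.86, 0.00 m³/s; ΣQ_DR = 320.0 m³/s.
V = ΣQ_DR · Δt = 320.0 × 1800 s = 5.760 × 10^5 m³.
Over A = 8.29 km², depth = V / A = 69.5 mm.

d ≈ 69.5 mm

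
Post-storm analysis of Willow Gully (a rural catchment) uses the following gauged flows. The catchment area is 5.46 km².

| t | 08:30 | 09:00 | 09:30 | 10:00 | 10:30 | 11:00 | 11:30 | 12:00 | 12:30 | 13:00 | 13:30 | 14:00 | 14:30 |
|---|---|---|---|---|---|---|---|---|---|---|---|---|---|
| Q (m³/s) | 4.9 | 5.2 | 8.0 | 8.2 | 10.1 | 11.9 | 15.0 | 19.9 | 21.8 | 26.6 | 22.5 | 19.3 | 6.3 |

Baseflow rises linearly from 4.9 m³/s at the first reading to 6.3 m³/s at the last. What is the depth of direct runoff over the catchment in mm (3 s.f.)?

Direct runoff: 0.00, 0.18, 2.87, 2.95, 4.73, 6.42, 9.40, 14.18, 15.97, 20.65, 16.43, 13.12, 0.00 m³/s; ΣQ_DR = 106.9 m³/s.
V = ΣQ_DR · Δt = 106.9 × 1800 s = 1.924 × 10^5 m³.
Over A = 5.46 km², depth = V / A = 35.2 mm.

d ≈ 35.2 mm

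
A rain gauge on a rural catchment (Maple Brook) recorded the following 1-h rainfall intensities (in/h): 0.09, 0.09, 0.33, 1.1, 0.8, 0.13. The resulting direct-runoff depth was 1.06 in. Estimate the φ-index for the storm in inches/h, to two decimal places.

Only the 2 blocks with intensity above φ contribute runoff: 1.1, 0.8 in/h.
Σ(I−φ)·Δt = d  ⇒  (1.1+0.8 − 2φ)·1 = 1.06
φ = (1.900 − 1.06/1) / 2 = 0.42 in/h.

φ ≈ 0.42 in/h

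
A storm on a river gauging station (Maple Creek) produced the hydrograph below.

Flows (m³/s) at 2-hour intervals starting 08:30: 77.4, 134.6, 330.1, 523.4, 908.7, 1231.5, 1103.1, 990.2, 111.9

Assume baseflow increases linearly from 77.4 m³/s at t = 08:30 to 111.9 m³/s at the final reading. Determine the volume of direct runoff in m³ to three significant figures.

V ≈ 3.28 × 10^7 m³

Direct-runoff ordinates (Q − Q_b): 0.00, 52.89, 244.07, 433.06, 814.05, 1132.54, 999.83, 882.61, 0.00 m³/s.
ΣQ_DR = 4559 m³/s.
With Δt = 2 h = 7200 s, V = ΣQ_DR · Δt = 4559 × 7200 = 3.28 × 10^7 m³.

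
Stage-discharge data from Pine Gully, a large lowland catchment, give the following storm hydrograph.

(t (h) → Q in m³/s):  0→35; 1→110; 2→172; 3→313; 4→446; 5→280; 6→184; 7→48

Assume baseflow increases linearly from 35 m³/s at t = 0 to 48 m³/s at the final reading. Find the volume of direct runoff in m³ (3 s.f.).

V ≈ 4.52 × 10^6 m³

Direct-runoff ordinates (Q − Q_b): 0.00, 73.14, 133.29, 272.43, 403.57, 235.71, 137.86, 0.00 m³/s.
ΣQ_DR = 1256 m³/s.
With Δt = 1 h = 3600 s, V = ΣQ_DR · Δt = 1256 × 3600 = 4.52 × 10^6 m³.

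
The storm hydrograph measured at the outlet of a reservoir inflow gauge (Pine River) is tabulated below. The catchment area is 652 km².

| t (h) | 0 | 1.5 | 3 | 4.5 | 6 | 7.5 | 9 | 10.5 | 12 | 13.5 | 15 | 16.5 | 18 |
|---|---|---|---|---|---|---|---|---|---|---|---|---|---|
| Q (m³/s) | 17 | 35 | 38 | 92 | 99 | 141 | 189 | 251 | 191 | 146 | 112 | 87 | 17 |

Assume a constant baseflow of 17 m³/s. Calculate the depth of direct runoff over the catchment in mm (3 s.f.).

Direct runoff: 0.0, 18.0, 21.0, 75.0, 82.0, 124.0, 172.0, 234.0, 174.0, 129.0, 95.0, 70.0, 0.0 m³/s; ΣQ_DR = 1194 m³/s.
V = ΣQ_DR · Δt = 1194 × 5400 s = 6.448 × 10^6 m³.
Over A = 652 km², depth = V / A = 9.89 mm.

d ≈ 9.89 mm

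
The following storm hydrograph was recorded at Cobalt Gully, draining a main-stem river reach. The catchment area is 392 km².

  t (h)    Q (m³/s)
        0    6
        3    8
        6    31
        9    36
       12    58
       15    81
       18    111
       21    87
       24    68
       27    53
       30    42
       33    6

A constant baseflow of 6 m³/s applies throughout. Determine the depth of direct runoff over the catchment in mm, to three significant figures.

Direct runoff: 0.0, 2.0, 25.0, 30.0, 52.0, 75.0, 105.0, 81.0, 62.0, 47.0, 36.0, 0.0 m³/s; ΣQ_DR = 515.0 m³/s.
V = ΣQ_DR · Δt = 515.0 × 10800 s = 5.562 × 10^6 m³.
Over A = 392 km², depth = V / A = 14.2 mm.

d ≈ 14.2 mm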